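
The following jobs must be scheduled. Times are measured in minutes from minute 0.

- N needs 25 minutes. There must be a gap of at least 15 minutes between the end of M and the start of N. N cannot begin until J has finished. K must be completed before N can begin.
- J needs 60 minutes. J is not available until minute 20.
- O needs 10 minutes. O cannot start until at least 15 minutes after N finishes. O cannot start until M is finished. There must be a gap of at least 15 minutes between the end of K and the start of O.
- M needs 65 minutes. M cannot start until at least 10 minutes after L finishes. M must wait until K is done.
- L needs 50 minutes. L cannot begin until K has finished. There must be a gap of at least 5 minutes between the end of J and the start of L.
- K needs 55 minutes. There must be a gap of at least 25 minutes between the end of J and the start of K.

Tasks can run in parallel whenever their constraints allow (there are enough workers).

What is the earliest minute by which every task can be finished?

350

J cannot begin until its own release at minute 20. It runs from minute 20 to 20 + 60 = minute 80.
K waits on J (finishes minute 80, plus 25-minute gap → minute 105), so it starts at minute 105 and finishes at 105 + 55 = minute 160.
L needs all of K (finishes minute 160); J (finishes minute 80, plus 5-minute gap → minute 85). That puts its earliest start at minute 160; it finishes at 160 + 50 = minute 210.
For M: L (finishes minute 210, plus 10-minute gap → minute 220); K (finishes minute 160). Taking the maximum gives a start of minute 220, and it finishes at 220 + 65 = minute 285.
N has to wait for M (finishes minute 285, plus 15-minute gap → minute 300); J (finishes minute 80); K (finishes minute 160). The latest of these is minute 300, so N runs minute 300 to 300 + 25 = minute 325.
For O: N (finishes minute 325, plus 15-minute gap → minute 340); M (finishes minute 285); K (finishes minute 160, plus 15-minute gap → minute 175). Taking the maximum gives a start of minute 340, and it finishes at 340 + 10 = minute 350.
All tasks are finished once the last one completes. Finish times: J at 80, K at 160, L at 210, M at 285, N at 325, O at 350. The latest is minute 350.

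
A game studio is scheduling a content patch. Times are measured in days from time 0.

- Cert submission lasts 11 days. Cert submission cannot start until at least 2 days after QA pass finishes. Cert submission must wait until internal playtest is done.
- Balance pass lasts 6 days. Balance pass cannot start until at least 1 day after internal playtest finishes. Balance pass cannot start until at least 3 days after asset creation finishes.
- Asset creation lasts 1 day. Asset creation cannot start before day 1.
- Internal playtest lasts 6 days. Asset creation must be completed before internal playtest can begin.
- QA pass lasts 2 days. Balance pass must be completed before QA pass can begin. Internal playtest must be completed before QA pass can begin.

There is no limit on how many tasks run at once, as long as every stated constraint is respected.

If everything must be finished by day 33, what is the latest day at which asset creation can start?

4

To finish by day 33, cert submission (duration 11) must start no later than day 22.
QA pass has to be done before cert submission (must start by day 22, minus 2-day gap → day 20). That means finishing by day 20, i.e. starting by 20 − 2 = day 18.
Balance pass feeds into QA pass (must start by day 18); so balance pass must finish by day 18 and therefore start by day 12.
For internal playtest: balance pass (must start by day 12, minus 1-day gap → day 11); QA pass (must start by day 18); cert submission (must start by day 22). The most restrictive is day 11; with a 6-day duration, internal playtest must start by day 5.
For asset creation: internal playtest (must start by day 5); balance pass (must start by day 12, minus 3-day gap → day 9). The most restrictive is day 5; with a 1-day duration, asset creation must start by day 4.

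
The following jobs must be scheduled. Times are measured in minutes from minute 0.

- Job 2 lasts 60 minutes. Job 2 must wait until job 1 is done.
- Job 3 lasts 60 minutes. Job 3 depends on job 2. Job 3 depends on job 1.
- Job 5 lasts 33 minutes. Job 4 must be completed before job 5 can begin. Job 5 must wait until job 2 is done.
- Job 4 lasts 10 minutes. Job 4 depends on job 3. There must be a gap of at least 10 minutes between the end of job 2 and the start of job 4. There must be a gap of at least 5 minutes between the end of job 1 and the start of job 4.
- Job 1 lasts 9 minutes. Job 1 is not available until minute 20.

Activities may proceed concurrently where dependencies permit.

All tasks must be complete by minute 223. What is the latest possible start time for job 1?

51

Nothing follows job 5; the deadline of minute 223 is its only limit. It must start by 223 − 33 = minute 190.
Job 4 feeds into job 5 (must start by minute 190); so job 4 must finish by minute 190 and therefore start by minute 180.
Job 3 must finish before job 4 (must start by minute 180). With a 60-minute duration, job 3 must start by 180 − 60 = minute 120.
Job 2 has several dependents: job 3 (must start by minute 120); job 4 (must start by minute 180, minus 10-minute gap → minute 170); job 5 (must start by minute 190). The earliest of those limits is minute 120, so job 2 must start by 120 − 60 = minute 60.
Job 1 must finish in time for job 2 (must start by minute 60); job 3 (must start by minute 120); job 4 (must start by minute 180, minus 5-minute gap → minute 175). The tightest is minute 60, so job 1 must start by 60 − 9 = minute 51.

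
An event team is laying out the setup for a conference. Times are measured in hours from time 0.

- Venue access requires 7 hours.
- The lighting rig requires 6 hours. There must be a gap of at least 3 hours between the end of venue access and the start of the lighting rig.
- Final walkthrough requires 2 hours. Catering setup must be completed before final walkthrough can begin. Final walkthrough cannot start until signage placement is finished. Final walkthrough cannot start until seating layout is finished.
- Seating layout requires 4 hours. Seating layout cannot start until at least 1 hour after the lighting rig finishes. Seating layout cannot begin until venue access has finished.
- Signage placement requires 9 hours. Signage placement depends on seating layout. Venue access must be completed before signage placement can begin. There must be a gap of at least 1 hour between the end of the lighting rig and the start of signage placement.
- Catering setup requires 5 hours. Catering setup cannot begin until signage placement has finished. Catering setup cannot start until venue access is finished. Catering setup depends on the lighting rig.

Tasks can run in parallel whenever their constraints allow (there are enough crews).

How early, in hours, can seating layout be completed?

Nothing blocks venue access, so it runs from hour 0 to hour 7.
The lighting rig cannot begin until venue access (finishes hour 7, plus 3-hour gap → hour 10). It runs from hour 10 to 10 + 6 = hour 16.
Seating layout needs all of the lighting rig (finishes hour 16, plus 1-hour gap → hour 17); venue access (finishes hour 7). That puts its earliest start at hour 17; it finishes at 17 + 4 = hour 21.

21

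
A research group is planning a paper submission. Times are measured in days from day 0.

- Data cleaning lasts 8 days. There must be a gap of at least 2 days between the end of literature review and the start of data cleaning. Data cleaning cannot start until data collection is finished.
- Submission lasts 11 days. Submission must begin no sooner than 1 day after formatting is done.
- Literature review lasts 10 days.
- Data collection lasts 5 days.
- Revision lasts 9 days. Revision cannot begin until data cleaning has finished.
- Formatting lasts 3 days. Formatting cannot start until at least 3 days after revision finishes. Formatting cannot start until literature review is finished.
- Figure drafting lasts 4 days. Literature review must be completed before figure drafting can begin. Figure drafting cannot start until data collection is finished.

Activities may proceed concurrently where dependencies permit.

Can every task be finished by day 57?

Data collection can start immediately at day 0; it finishes at day 5.
Literature review can start immediately at day 0; it finishes at day 10.
Figure drafting cannot start until literature review (finishes day 10); data collection (finishes day 5). The controlling bound is day 10, so figure drafting finishes at 10 + 4 = day 14.
For data cleaning: literature review (finishes day 10, plus 2-day gap → day 12); data collection (finishes day 5). Taking the maximum gives a start of day 12, and it finishes at 12 + 8 = day 20.
After data cleaning (finishes day 20), revision can start at day 20 and finishes at day 29.
Formatting has to wait for revision (finishes day 29, plus 3-day gap → day 32); literature review (finishes day 10). The latest of these is day 32, so formatting runs day 32 to 32 + 3 = day 35.
After formatting (finishes day 35, plus 1-day gap → day 36), submission can start at day 36 and finishes at day 47.
Every task is finished by day 47, which is no later than the deadline of 57, so the schedule is feasible.

Yes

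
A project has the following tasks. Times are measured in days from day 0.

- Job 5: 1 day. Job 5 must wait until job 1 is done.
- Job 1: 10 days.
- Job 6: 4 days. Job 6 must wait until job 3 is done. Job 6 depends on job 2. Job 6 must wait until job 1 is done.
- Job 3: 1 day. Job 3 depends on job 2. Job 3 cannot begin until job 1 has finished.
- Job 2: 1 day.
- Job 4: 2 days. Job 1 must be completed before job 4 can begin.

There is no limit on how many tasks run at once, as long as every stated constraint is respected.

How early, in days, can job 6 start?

Nothing blocks job 2, so it runs from day 0 to day 1.
Job 1 can start immediately at day 0; it finishes at day 10.
Job 3 has to wait for job 2 (finishes day 1); job 1 (finishes day 10). The latest of these is day 10, so job 3 runs day 10 to 10 + 1 = day 11.
Job 6 waits on job 3 (finishes day 11); job 2 (finishes day 1); job 1 (finishes day 10). The latest of these is day 11, which is the earliest job 6 can start.

11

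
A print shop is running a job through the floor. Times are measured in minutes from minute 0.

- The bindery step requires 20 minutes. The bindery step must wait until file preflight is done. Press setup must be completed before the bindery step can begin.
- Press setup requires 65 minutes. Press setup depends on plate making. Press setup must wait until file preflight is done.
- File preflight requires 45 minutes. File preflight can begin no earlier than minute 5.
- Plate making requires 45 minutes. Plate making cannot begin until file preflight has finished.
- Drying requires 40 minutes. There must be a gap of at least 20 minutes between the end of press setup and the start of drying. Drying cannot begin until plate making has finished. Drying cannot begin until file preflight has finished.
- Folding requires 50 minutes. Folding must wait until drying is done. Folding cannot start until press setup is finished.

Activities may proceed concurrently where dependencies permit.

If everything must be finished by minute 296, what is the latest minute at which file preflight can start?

31

To finish by minute 296, folding (duration 50) must start no later than minute 246.
Drying has to be done before folding (must start by minute 246). That means finishing by minute 246, i.e. starting by 246 − 40 = minute 206.
The bindery step has no dependents, so it just needs to finish by minute 296. Starting by 296 − 20 = minute 276 achieves that.
Press setup must finish in time for drying (must start by minute 206, minus 20-minute gap → minute 186); folding (must start by minute 246); the bindery step (must start by minute 276). The tightest is minute 186, so press setup must start by 186 − 65 = minute 121.
Plate making feeds press setup (must start by minute 121); drying (must start by minute 206). Taking the minimum, plate making must finish by minute 121 and start by 121 − 45 = minute 76.
File preflight feeds plate making (must start by minute 76); press setup (must start by minute 121); drying (must start by minute 206); the bindery step (must start by minute 276). Taking the minimum, file preflight must finish by minute 76 and start by 76 − 45 = minute 31.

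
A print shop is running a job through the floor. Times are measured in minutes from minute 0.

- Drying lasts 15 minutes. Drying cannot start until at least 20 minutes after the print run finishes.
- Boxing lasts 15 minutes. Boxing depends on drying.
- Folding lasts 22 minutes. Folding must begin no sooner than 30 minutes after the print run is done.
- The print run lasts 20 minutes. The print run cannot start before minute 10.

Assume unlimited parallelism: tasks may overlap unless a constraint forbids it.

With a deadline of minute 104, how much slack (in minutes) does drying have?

The print run waits on its own release at minute 10, so it starts at minute 10 and finishes at 10 + 20 = minute 30.
Drying cannot begin until the print run (finishes minute 30, plus 20-minute gap → minute 50). It runs from minute 50 to 50 + 15 = minute 65.

Working backward from the deadline:
To finish by minute 104, boxing (duration 15) must start no later than minute 89.
Drying has to be done before boxing (must start by minute 89). That means finishing by minute 89, i.e. starting by 89 − 15 = minute 74.
So drying can start as early as minute 50 and as late as minute 74, giving 74 − 50 = 24 minutes of slack.

24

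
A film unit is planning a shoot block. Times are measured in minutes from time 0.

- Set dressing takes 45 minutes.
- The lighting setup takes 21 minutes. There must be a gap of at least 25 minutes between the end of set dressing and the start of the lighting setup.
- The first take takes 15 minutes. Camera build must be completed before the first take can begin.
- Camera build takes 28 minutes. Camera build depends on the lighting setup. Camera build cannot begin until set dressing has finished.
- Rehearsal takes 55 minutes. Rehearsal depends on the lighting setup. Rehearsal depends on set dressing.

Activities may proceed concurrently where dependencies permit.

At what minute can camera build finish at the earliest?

119

Set dressing can start immediately at minute 0; it finishes at minute 45.
The lighting setup waits on set dressing (finishes minute 45, plus 25-minute gap → minute 70), so it starts at minute 70 and finishes at 70 + 21 = minute 91.
Camera build cannot start until the lighting setup (finishes minute 91); set dressing (finishes minute 45). The controlling bound is minute 91, so camera build finishes at 91 + 28 = minute 119.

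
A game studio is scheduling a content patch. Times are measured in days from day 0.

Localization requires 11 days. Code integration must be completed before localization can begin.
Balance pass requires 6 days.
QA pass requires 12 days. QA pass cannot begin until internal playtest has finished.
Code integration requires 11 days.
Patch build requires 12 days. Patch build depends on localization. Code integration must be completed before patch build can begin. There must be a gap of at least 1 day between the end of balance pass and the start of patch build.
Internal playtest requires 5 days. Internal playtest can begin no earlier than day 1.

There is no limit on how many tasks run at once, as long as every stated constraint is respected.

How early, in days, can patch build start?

Balance pass has no prerequisites, so it starts at day 0 and finishes at day 6.
Nothing blocks code integration, so it runs from day 0 to day 11.
Localization cannot begin until code integration (finishes day 11). It runs from day 11 to 11 + 11 = day 22.
Patch build waits on localization (finishes day 22); code integration (finishes day 11); balance pass (finishes day 6, plus 1-day gap → day 7). The latest of these is day 22, which is the earliest patch build can start.

22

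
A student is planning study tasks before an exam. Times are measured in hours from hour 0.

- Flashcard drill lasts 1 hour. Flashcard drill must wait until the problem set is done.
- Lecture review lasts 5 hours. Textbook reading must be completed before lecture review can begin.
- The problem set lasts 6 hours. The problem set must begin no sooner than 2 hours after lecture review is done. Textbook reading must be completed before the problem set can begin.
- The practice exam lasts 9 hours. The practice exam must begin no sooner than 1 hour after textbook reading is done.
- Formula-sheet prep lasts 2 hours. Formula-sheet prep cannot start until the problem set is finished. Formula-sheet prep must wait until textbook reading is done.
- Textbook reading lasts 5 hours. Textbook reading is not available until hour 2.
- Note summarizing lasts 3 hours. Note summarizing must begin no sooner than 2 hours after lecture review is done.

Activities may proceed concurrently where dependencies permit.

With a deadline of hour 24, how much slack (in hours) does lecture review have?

2

Textbook reading cannot begin until its own release at hour 2. It runs from hour 2 to 2 + 5 = hour 7.
After textbook reading (finishes hour 7), lecture review can start at hour 7 and finishes at hour 12.

Working backward from the deadline:
Nothing follows flashcard drill; the deadline of hour 24 is its only limit. It must start by 24 − 1 = hour 23.
Formula-sheet prep must finish by hour 24; it takes 2 hours, so it must start by 24 − 2 = hour 22.
The problem set feeds flashcard drill (must start by hour 23); formula-sheet prep (must start by hour 22). Taking the minimum, the problem set must finish by hour 22 and start by 22 − 6 = hour 16.
Note summarizing has no dependents, so it just needs to finish by hour 24. Starting by 24 − 3 = hour 21 achieves that.
Lecture review must finish in time for the problem set (must start by hour 16, minus 2-hour gap → hour 14); note summarizing (must start by hour 21, minus 2-hour gap → hour 19). The tightest is hour 14, so lecture review must start by 14 − 5 = hour 9.
So lecture review can start as early as hour 7 and as late as hour 9, giving 9 − 7 = 2 hours of slack.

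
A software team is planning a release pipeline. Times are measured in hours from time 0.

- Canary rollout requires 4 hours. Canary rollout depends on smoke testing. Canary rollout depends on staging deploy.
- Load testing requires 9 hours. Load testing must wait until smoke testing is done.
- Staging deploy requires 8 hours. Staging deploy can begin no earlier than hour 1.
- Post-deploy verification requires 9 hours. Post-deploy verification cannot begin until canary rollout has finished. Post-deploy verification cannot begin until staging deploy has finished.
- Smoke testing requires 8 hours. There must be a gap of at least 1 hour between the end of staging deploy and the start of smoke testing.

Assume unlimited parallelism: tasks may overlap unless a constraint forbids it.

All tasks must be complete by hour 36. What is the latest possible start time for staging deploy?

Nothing follows post-deploy verification; the deadline of hour 36 is its only limit. It must start by 36 − 9 = hour 27.
Canary rollout feeds into post-deploy verification (must start by hour 27); so canary rollout must finish by hour 27 and therefore start by hour 23.
Load testing has no dependents, so it just needs to finish by hour 36. Starting by 36 − 9 = hour 27 achieves that.
Smoke testing has several dependents: canary rollout (must start by hour 23); load testing (must start by hour 27). The earliest of those limits is hour 23, so smoke testing must start by 23 − 8 = hour 15.
Staging deploy feeds smoke testing (must start by hour 15, minus 1-hour gap → hour 14); canary rollout (must start by hour 23); post-deploy verification (must start by hour 27). Taking the minimum, staging deploy must finish by hour 14 and start by 14 − 8 = hour 6.

6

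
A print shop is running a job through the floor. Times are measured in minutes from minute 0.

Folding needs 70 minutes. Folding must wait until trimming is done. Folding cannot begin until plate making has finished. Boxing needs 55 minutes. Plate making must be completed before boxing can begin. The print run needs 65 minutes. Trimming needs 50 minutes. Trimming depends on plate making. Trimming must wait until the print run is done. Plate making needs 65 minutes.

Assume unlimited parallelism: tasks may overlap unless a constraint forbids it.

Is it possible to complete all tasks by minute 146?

The print run has no prerequisites, so it starts at minute 0 and finishes at minute 65.
Plate making can start immediately at minute 0; it finishes at minute 65.
Boxing cannot begin until plate making (finishes minute 65). It runs from minute 65 to 65 + 55 = minute 120.
Trimming has to wait for plate making (finishes minute 65); the print run (finishes minute 65). The latest of these is minute 65, so trimming runs minute 65 to 65 + 50 = minute 115.
Folding has to wait for trimming (finishes minute 115); plate making (finishes minute 65). The latest of these is minute 115, so folding runs minute 115 to 115 + 70 = minute 185.
The earliest everything can be done is minute 185, which is after the deadline of 146, so it is not possible.

No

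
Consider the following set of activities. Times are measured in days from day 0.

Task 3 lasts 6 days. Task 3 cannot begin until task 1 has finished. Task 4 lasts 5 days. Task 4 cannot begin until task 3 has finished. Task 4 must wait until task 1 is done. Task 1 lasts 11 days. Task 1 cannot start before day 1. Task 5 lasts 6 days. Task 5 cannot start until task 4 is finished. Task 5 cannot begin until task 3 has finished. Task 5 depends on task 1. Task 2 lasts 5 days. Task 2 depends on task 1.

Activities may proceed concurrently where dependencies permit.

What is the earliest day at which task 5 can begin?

Task 1 cannot begin until its own release at day 1. It runs from day 1 to 1 + 11 = day 12.
Task 3 waits on task 1 (finishes day 12), so it starts at day 12 and finishes at 12 + 6 = day 18.
Task 4 cannot start until task 3 (finishes day 18); task 1 (finishes day 12). The controlling bound is day 18, so task 4 finishes at 18 + 5 = day 23.
Task 5 waits on task 4 (finishes day 23); task 3 (finishes day 18); task 1 (finishes day 12). The latest of these is day 23, which is the earliest task 5 can start.

23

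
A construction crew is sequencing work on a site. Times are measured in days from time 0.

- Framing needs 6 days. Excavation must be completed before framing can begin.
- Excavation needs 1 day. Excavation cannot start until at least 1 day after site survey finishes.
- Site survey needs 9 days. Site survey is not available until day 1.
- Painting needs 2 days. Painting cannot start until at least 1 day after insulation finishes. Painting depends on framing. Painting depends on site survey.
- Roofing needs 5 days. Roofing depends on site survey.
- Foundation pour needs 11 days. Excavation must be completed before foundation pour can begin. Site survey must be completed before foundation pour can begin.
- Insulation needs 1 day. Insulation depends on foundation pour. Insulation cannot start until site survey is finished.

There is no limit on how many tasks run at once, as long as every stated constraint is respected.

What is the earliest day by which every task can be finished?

27

After its own release at day 1, site survey can start at day 1 and finishes at day 10.
Roofing cannot begin until site survey (finishes day 10). It runs from day 10 to 10 + 5 = day 15.
Excavation waits on site survey (finishes day 10, plus 1-day gap → day 11), so it starts at day 11 and finishes at 11 + 1 = day 12.
After excavation (finishes day 12), framing can start at day 12 and finishes at day 18.
Foundation pour needs all of excavation (finishes day 12); site survey (finishes day 10). That puts its earliest start at day 12; it finishes at 12 + 11 = day 23.
Insulation cannot start until foundation pour (finishes day 23); site survey (finishes day 10). The controlling bound is day 23, so insulation finishes at 23 + 1 = day 24.
Painting cannot start until insulation (finishes day 24, plus 1-day gap → day 25); framing (finishes day 18); site survey (finishes day 10). The controlling bound is day 25, so painting finishes at 25 + 2 = day 27.
All tasks are finished once the last one completes. Finish times: Site survey at 10, Excavation at 12, Foundation pour at 23, Framing at 18, Roofing at 15, Insulation at 24, Painting at 27. The latest is day 27.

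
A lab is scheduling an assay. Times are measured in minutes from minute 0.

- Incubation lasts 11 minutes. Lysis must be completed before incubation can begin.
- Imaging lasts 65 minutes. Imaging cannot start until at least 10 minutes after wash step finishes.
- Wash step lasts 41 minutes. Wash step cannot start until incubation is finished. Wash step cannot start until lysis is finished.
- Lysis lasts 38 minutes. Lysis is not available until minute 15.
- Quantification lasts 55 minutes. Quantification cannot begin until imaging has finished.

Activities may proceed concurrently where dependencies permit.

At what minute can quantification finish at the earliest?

235

After its own release at minute 15, lysis can start at minute 15 and finishes at minute 53.
Incubation waits on lysis (finishes minute 53), so it starts at minute 53 and finishes at 53 + 11 = minute 64.
Wash step has to wait for incubation (finishes minute 64); lysis (finishes minute 53). The latest of these is minute 64, so wash step runs minute 64 to 64 + 41 = minute 105.
After wash step (finishes minute 105, plus 10-minute gap → minute 115), imaging can start at minute 115 and finishes at minute 180.
Quantification waits on imaging (finishes minute 180), so it starts at minute 180 and finishes at 180 + 55 = minute 235.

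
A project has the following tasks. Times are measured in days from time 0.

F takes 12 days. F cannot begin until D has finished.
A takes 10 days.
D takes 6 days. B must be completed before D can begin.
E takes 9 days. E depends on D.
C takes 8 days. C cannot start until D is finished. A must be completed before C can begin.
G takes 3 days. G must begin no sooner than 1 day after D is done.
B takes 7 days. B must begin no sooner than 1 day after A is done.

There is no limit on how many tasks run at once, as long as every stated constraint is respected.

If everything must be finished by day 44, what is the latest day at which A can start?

8

C has no dependents, so it just needs to finish by day 44. Starting by 44 − 8 = day 36 achieves that.
E has no dependents, so it just needs to finish by day 44. Starting by 44 − 9 = day 35 achieves that.
F must finish by day 44; it takes 12 days, so it must start by 44 − 12 = day 32.
G has no dependents, so it just needs to finish by day 44. Starting by 44 − 3 = day 41 achieves that.
For D: C (must start by day 36); E (must start by day 35); F (must start by day 32); G (must start by day 41, minus 1-day gap → day 40). The most restrictive is day 32; with a 6-day duration, D must start by day 26.
Since D (must start by day 26) depends on it, B must finish by day 26. Backing off its 7-day duration gives a latest start of day 19.
A feeds B (must start by day 19, minus 1-day gap → day 18); C (must start by day 36). Taking the minimum, A must finish by day 18 and start by 18 − 10 = day 8.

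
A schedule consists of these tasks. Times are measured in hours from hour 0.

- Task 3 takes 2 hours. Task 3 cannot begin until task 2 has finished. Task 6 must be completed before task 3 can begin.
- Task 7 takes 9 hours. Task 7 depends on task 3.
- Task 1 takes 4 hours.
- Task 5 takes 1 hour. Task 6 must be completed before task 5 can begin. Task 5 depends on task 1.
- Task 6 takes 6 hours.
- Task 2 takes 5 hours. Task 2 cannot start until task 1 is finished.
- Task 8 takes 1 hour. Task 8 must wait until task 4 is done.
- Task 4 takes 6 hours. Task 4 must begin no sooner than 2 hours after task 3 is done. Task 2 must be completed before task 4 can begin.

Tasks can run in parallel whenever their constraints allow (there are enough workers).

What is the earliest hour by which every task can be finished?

20

Task 6 has no prerequisites, so it starts at hour 0 and finishes at hour 6.
Nothing blocks task 1, so it runs from hour 0 to hour 4.
For task 5: task 6 (finishes hour 6); task 1 (finishes hour 4). Taking the maximum gives a start of hour 6, and it finishes at 6 + 1 = hour 7.
After task 1 (finishes hour 4), task 2 can start at hour 4 and finishes at hour 9.
For task 3: task 2 (finishes hour 9); task 6 (finishes hour 6). Taking the maximum gives a start of hour 9, and it finishes at 9 + 2 = hour 11.
After task 3 (finishes hour 11), task 7 can start at hour 11 and finishes at hour 20.
Task 4 needs all of task 3 (finishes hour 11, plus 2-hour gap → hour 13); task 2 (finishes hour 9). That puts its earliest start at hour 13; it finishes at 13 + 6 = hour 19.
Task 8 cannot begin until task 4 (finishes hour 19). It runs from hour 19 to 19 + 1 = hour 20.
All tasks are finished once the last one completes. Finish times: Task 1 at 4, Task 2 at 9, Task 3 at 11, Task 4 at 19, Task 5 at 7, Task 6 at 6, Task 7 at 20, Task 8 at 20. The latest is hour 20.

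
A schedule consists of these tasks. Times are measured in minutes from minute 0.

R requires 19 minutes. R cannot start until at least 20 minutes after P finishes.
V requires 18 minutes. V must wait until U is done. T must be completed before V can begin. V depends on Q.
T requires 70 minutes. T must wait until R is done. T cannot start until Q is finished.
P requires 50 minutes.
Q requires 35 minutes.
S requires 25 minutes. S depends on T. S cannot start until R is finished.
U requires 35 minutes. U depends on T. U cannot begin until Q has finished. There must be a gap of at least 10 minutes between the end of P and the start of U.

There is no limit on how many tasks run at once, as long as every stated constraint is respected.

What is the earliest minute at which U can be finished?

194

Q can start immediately at minute 0; it finishes at minute 35.
P has no prerequisites, so it starts at minute 0 and finishes at minute 50.
R waits on P (finishes minute 50, plus 20-minute gap → minute 70), so it starts at minute 70 and finishes at 70 + 19 = minute 89.
T has to wait for R (finishes minute 89); Q (finishes minute 35). The latest of these is minute 89, so T runs minute 89 to 89 + 70 = minute 159.
For U: T (finishes minute 159); Q (finishes minute 35); P (finishes minute 50, plus 10-minute gap → minute 60). Taking the maximum gives a start of minute 159, and it finishes at 159 + 35 = minute 194.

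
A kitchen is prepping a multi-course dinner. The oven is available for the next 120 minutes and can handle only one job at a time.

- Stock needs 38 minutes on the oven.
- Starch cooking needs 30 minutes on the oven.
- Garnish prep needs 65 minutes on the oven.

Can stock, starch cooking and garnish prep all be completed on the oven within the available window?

No

Running back to back, the jobs need 38 + 30 + 65 = 133 minutes on the oven.
Since 133 > 120, they cannot all fit.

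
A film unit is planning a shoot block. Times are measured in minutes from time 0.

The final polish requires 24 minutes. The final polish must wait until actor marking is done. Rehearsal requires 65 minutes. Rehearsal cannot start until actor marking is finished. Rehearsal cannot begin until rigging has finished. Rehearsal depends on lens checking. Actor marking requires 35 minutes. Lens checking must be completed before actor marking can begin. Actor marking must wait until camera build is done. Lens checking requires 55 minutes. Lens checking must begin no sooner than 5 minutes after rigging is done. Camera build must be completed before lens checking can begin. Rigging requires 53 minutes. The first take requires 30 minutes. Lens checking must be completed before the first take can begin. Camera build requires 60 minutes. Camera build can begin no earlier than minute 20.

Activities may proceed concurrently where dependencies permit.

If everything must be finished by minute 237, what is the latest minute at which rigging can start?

To finish by minute 237, rehearsal (duration 65) must start no later than minute 172.
To finish by minute 237, the final polish (duration 24) must start no later than minute 213.
For actor marking: rehearsal (must start by minute 172); the final polish (must start by minute 213). The most restrictive is minute 172; with a 35-minute duration, actor marking must start by minute 137.
The first take has no dependents, so it just needs to finish by minute 237. Starting by 237 − 30 = minute 207 achieves that.
Lens checking feeds actor marking (must start by minute 137); rehearsal (must start by minute 172); the first take (must start by minute 207). Taking the minimum, lens checking must finish by minute 137 and start by 137 − 55 = minute 82.
Rigging feeds lens checking (must start by minute 82, minus 5-minute gap → minute 77); rehearsal (must start by minute 172). Taking the minimum, rigging must finish by minute 77 and start by 77 − 53 = minute 24.

24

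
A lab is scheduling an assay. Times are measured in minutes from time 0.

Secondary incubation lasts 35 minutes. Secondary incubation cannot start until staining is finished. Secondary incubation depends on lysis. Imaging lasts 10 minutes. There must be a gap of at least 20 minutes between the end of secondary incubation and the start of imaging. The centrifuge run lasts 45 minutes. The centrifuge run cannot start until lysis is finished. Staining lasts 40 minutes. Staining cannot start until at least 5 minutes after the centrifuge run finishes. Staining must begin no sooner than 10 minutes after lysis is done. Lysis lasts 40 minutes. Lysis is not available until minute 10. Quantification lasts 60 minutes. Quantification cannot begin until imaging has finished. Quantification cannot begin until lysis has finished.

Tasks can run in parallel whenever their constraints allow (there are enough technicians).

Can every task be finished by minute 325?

Yes

After its own release at minute 10, lysis can start at minute 10 and finishes at minute 50.
After lysis (finishes minute 50), the centrifuge run can start at minute 50 and finishes at minute 95.
Staining needs all of the centrifuge run (finishes minute 95, plus 5-minute gap → minute 100); lysis (finishes minute 50, plus 10-minute gap → minute 60). That puts its earliest start at minute 100; it finishes at 100 + 40 = minute 140.
For secondary incubation: staining (finishes minute 140); lysis (finishes minute 50). Taking the maximum gives a start of minute 140, and it finishes at 140 + 35 = minute 175.
Imaging cannot begin until secondary incubation (finishes minute 175, plus 20-minute gap → minute 195). It runs from minute 195 to 195 + 10 = minute 205.
Quantification cannot start until imaging (finishes minute 205); lysis (finishes minute 50). The controlling bound is minute 205, so quantification finishes at 205 + 60 = minute 265.
Every task is finished by minute 265, which is no later than the deadline of 325, so the schedule is feasible.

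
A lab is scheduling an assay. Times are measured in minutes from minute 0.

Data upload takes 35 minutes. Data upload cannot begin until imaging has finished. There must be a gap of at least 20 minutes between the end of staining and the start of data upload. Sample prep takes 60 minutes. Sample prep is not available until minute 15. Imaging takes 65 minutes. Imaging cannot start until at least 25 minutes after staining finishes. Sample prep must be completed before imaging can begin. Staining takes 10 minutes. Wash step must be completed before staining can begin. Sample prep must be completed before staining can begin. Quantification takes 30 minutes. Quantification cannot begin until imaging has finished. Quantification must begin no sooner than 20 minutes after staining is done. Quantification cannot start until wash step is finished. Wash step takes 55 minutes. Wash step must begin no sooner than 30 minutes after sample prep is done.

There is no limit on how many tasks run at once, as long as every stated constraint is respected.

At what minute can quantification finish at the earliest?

Sample prep waits on its own release at minute 15, so it starts at minute 15 and finishes at 15 + 60 = minute 75.
Wash step cannot begin until sample prep (finishes minute 75, plus 30-minute gap → minute 105). It runs from minute 105 to 105 + 55 = minute 160.
Staining cannot start until wash step (finishes minute 160); sample prep (finishes minute 75). The controlling bound is minute 160, so staining finishes at 160 + 10 = minute 170.
Imaging needs all of staining (finishes minute 170, plus 25-minute gap → minute 195); sample prep (finishes minute 75). That puts its earliest start at minute 195; it finishes at 195 + 65 = minute 260.
Quantification needs all of imaging (finishes minute 260); staining (finishes minute 170, plus 20-minute gap → minute 190); wash step (finishes minute 160). That puts its earliest start at minute 260; it finishes at 260 + 30 = minute 290.

290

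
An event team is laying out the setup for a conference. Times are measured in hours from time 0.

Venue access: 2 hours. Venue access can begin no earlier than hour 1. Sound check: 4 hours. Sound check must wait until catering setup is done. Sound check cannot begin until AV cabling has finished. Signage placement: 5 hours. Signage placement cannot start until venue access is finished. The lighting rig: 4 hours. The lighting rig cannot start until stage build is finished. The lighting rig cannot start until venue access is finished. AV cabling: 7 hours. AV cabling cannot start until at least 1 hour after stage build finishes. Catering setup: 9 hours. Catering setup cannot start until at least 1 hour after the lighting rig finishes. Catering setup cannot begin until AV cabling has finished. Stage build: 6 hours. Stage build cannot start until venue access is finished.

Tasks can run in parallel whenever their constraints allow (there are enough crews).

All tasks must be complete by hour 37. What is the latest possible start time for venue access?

8

Sound check has no dependents, so it just needs to finish by hour 37. Starting by 37 − 4 = hour 33 achieves that.
Catering setup must finish before sound check (must start by hour 33). With a 9-hour duration, catering setup must start by 33 − 9 = hour 24.
Since catering setup (must start by hour 24, minus 1-hour gap → hour 23) depends on it, the lighting rig must finish by hour 23. Backing off its 4-hour duration gives a latest start of hour 19.
For AV cabling: catering setup (must start by hour 24); sound check (must start by hour 33). The most restrictive is hour 24; with a 7-hour duration, AV cabling must start by hour 17.
Stage build feeds the lighting rig (must start by hour 19); AV cabling (must start by hour 17, minus 1-hour gap → hour 16). Taking the minimum, stage build must finish by hour 16 and start by 16 − 6 = hour 10.
Signage placement must finish by hour 37; it takes 5 hours, so it must start by 37 − 5 = hour 32.
Venue access feeds stage build (must start by hour 10); the lighting rig (must start by hour 19); signage placement (must start by hour 32). Taking the minimum, venue access must finish by hour 10 and start by 10 − 2 = hour 8.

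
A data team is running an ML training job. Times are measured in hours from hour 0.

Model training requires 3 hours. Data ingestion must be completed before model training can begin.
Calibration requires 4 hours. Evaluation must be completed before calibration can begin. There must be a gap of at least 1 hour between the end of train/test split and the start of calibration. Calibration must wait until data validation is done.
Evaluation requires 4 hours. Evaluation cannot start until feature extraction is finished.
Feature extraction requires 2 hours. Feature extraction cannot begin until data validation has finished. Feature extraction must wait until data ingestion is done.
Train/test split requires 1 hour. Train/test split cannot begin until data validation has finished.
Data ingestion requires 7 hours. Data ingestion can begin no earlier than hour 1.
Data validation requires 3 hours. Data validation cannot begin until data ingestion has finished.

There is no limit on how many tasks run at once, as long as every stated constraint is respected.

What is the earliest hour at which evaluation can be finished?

After its own release at hour 1, data ingestion can start at hour 1 and finishes at hour 8.
Data validation cannot begin until data ingestion (finishes hour 8). It runs from hour 8 to 8 + 3 = hour 11.
Feature extraction needs all of data validation (finishes hour 11); data ingestion (finishes hour 8). That puts its earliest start at hour 11; it finishes at 11 + 2 = hour 13.
After feature extraction (finishes hour 13), evaluation can start at hour 13 and finishes at hour 17.

17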